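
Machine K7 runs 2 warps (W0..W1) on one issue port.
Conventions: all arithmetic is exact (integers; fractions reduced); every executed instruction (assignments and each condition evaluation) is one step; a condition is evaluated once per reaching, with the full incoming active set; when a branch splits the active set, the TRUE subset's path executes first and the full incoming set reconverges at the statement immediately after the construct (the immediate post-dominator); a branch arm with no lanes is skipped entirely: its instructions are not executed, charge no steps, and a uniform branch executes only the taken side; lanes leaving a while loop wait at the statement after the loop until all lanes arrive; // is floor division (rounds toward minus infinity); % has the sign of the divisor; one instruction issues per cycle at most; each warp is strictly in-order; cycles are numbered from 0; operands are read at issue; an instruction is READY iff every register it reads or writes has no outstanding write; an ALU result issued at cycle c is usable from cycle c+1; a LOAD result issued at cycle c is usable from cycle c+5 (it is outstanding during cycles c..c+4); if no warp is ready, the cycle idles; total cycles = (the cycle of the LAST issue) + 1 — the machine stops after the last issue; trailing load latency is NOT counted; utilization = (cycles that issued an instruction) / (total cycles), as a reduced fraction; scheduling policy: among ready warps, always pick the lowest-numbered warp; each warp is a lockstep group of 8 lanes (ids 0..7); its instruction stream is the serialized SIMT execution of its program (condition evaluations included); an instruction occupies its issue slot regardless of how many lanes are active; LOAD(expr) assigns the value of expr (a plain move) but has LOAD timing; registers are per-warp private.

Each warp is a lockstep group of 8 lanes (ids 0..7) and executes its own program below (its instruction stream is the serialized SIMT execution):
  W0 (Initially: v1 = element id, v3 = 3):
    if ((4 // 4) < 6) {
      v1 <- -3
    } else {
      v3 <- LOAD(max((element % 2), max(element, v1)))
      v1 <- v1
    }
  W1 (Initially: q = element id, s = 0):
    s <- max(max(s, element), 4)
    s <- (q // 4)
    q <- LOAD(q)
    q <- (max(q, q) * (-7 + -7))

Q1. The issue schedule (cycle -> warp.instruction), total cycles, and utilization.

cycle 0: W0.I0
cycle 1: W0.I1
cycle 2: W1.I0
cycle 3: W1.I1
cycle 4: W1.I2
cycle 5: idle
cycle 6: idle
cycle 7: idle
cycle 8: idle
cycle 9: W1.I3

Answer: 10 cycles, utilization 3/5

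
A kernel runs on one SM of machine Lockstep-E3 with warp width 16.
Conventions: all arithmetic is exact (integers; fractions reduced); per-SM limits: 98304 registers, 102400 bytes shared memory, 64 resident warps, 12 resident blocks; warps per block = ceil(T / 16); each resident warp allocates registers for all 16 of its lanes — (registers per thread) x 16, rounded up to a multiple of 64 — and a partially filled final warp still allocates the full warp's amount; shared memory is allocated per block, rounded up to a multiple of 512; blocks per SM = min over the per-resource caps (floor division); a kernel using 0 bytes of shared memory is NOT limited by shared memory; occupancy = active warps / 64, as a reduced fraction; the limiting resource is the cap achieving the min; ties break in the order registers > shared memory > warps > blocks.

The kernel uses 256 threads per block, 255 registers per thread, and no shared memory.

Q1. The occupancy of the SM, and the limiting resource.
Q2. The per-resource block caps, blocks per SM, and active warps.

Answer: occupancy 1/4, limited by registers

registers: 1 block
shared memory: no limit (kernel uses none)
warps: 4 blocks
blocks: 12 blocks

Answer: 1 block, 16 active warps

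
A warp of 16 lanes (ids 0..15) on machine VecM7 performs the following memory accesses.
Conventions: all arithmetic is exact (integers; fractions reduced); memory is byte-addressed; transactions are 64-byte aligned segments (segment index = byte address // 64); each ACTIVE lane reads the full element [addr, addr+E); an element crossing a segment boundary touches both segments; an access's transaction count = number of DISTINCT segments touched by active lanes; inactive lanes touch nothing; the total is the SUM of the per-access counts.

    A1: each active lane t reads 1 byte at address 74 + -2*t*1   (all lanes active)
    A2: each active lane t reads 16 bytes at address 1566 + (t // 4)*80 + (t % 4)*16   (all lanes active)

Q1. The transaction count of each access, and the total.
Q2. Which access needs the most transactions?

A1: 2 transactions
A2: 6 transactions

Answer: 2,6; total 8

Answer: A2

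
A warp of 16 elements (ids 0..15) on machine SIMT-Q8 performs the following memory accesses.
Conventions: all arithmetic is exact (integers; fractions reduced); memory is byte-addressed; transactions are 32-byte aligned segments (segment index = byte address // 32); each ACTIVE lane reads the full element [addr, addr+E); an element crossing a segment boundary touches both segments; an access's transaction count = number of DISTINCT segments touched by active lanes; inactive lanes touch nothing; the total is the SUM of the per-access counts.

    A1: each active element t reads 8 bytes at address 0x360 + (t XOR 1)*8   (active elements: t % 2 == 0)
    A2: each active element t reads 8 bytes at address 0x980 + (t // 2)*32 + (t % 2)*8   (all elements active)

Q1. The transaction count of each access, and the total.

A1: 4 transactions
A2: 8 transactions

Answer: 4,8; total 12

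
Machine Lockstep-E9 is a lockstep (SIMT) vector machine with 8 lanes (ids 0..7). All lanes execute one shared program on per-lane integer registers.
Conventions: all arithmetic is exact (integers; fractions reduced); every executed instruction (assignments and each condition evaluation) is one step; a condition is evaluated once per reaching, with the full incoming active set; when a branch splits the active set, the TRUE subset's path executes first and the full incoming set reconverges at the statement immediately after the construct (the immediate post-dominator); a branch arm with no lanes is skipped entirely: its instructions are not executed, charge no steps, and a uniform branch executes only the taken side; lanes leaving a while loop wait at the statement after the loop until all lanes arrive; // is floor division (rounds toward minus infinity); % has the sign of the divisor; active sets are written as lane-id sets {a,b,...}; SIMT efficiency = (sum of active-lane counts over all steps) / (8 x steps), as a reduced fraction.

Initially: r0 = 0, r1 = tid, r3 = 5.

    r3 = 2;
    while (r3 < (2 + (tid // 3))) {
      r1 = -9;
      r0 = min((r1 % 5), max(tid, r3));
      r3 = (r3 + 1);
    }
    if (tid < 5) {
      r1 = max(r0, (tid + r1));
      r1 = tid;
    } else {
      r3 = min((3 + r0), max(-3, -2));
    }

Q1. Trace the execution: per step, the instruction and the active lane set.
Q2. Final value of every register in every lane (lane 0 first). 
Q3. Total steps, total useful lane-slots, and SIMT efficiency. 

step 0: r3 <- 2                      {0,1,2,3,4,5,6,7}
step 1: eval (r3 < (2 + (tid // 3))) {0,1,2,3,4,5,6,7}
step 2: r1 <- -9                     {3,4,5,6,7}
step 3: r0 <- min((r1 % 5), max(tid, r3)) {3,4,5,6,7}
step 4: r3 <- (r3 + 1)               {3,4,5,6,7}
step 5: eval (r3 < (2 + (tid // 3))) {3,4,5,6,7}
step 6: r1 <- -9                     {6,7}
step 7: r0 <- min((r1 % 5), max(tid, r3)) {6,7}
step 8: r3 <- (r3 + 1)               {6,7}
step 9: eval (r3 < (2 + (tid // 3))) {6,7}
step 10: eval (tid < 5)               {0,1,2,3,4,5,6,7}
step 11: r1 <- max(r0, (tid + r1))    {0,1,2,3,4}
step 12: r1 <- tid                    {0,1,2,3,4}
step 13: r3 <- min((3 + r0), max(-3, -2)) {5,6,7}

Answer: 14 steps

r0: 0,0,0,1,1,1,1,1
r1: 0,1,2,3,4,-9,-9,-9
r3: 2,2,2,3,3,-2,-2,-2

steps = 14; useful = 65; efficiency = 65/112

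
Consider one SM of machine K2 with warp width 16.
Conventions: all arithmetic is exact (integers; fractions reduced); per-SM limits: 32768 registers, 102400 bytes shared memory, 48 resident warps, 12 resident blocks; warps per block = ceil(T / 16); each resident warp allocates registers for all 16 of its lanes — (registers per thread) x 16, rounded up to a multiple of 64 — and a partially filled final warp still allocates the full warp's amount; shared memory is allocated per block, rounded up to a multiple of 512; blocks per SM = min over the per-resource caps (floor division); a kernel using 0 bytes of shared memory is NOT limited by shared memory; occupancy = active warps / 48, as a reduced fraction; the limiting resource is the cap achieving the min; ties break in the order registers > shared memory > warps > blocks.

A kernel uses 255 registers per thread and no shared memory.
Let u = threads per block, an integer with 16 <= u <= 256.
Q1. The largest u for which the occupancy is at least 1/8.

Answer: u = 128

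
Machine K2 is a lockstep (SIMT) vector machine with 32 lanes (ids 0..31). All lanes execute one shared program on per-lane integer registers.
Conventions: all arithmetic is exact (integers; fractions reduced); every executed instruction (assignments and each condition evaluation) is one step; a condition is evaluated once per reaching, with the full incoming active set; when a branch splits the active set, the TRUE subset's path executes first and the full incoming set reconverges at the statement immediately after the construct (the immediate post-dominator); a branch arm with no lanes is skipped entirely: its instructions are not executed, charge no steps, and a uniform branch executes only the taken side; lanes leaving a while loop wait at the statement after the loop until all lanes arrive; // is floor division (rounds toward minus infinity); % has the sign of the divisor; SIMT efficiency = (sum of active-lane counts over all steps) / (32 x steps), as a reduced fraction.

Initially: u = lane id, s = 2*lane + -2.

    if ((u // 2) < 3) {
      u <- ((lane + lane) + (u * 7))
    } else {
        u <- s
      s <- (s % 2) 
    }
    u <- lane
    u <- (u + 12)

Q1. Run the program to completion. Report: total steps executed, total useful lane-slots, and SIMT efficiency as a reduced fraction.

Answer: 6 steps, 154 useful, 77/96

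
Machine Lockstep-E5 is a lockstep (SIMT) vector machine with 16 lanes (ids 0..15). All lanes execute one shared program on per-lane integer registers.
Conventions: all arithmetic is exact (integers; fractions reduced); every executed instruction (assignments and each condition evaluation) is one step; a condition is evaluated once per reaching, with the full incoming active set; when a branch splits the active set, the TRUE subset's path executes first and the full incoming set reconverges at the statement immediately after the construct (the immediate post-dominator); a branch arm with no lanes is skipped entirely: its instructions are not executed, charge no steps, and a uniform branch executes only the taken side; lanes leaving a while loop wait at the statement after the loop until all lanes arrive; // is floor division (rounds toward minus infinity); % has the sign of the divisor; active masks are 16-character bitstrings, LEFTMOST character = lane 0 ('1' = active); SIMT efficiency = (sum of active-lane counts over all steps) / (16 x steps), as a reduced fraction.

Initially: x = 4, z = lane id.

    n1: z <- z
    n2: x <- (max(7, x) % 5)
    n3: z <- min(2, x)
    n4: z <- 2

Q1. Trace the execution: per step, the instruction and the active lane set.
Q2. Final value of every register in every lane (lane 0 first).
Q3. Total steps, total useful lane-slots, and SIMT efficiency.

step 0: z <- z                       1111111111111111
step 1: x <- (max(7, x) % 5)         1111111111111111
step 2: z <- min(2, x)               1111111111111111
step 3: z <- 2                       1111111111111111

Answer: 4 steps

x: 2,2,2,2,2,2,2,2,2,2,2,2,2,2,2,2
z: 2,2,2,2,2,2,2,2,2,2,2,2,2,2,2,2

steps = 4; useful = 64; efficiency = 64/64 = 1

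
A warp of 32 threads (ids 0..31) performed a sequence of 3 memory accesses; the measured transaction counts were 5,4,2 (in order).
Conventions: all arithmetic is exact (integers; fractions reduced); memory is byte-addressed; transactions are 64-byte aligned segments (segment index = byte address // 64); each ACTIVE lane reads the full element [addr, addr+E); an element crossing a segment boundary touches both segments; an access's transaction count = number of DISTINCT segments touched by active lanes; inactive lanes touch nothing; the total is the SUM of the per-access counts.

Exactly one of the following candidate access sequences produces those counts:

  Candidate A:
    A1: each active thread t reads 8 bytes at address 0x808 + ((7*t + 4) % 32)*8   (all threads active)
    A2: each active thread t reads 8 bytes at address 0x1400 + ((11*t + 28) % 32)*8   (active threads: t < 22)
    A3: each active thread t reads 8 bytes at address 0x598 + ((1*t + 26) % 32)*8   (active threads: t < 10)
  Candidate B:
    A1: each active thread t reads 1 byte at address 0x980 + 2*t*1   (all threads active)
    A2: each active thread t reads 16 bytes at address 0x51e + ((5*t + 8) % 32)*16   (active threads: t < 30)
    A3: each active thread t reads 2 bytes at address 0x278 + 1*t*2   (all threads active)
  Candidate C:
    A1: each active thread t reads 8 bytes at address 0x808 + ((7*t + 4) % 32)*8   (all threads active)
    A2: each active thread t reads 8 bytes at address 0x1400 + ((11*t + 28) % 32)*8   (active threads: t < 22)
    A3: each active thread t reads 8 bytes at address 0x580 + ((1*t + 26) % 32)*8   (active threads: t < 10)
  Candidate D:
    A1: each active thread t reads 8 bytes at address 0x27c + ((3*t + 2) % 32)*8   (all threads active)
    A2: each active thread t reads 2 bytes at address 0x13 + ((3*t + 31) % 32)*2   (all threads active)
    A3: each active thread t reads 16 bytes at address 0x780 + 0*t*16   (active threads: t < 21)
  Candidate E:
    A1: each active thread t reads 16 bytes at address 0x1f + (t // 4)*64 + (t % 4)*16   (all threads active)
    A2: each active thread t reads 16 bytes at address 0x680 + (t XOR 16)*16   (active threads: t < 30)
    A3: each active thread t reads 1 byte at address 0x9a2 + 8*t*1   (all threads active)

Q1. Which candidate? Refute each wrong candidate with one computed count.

A: A3 gives 3 transactions, not 2
B: A1 gives 1 transaction, not 5
D: A2 gives 2 transactions, not 4
E: A1 gives 9 transactions, not 5
C: all counts match (5,4,2)

Answer: C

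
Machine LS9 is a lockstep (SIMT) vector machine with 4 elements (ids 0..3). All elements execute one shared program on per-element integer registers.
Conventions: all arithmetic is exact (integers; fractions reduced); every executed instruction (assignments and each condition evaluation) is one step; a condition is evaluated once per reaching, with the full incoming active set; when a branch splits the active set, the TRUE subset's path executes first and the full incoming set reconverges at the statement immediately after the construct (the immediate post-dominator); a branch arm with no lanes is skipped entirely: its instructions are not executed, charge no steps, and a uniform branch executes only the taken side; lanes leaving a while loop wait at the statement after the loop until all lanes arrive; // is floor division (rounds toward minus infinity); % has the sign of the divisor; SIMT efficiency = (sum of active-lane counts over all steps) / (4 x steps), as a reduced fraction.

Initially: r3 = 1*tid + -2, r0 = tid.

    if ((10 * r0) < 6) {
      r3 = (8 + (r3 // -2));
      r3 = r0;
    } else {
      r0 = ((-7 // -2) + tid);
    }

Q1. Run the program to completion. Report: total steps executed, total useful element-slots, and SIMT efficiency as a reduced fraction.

Answer: 4 steps, 9 useful, 9/16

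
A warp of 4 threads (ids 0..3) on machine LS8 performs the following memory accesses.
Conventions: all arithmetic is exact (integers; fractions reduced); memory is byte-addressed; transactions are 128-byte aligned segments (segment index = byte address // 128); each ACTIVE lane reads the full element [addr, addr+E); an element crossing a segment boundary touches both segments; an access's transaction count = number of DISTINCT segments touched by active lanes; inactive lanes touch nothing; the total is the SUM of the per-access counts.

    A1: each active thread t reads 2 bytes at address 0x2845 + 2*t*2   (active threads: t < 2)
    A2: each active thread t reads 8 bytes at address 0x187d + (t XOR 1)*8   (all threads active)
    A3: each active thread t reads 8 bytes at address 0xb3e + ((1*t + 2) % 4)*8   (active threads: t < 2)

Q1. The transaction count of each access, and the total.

A1: 1 transaction
A2: 2 transactions
A3: 1 transaction

Answer: 1,2,1; total 4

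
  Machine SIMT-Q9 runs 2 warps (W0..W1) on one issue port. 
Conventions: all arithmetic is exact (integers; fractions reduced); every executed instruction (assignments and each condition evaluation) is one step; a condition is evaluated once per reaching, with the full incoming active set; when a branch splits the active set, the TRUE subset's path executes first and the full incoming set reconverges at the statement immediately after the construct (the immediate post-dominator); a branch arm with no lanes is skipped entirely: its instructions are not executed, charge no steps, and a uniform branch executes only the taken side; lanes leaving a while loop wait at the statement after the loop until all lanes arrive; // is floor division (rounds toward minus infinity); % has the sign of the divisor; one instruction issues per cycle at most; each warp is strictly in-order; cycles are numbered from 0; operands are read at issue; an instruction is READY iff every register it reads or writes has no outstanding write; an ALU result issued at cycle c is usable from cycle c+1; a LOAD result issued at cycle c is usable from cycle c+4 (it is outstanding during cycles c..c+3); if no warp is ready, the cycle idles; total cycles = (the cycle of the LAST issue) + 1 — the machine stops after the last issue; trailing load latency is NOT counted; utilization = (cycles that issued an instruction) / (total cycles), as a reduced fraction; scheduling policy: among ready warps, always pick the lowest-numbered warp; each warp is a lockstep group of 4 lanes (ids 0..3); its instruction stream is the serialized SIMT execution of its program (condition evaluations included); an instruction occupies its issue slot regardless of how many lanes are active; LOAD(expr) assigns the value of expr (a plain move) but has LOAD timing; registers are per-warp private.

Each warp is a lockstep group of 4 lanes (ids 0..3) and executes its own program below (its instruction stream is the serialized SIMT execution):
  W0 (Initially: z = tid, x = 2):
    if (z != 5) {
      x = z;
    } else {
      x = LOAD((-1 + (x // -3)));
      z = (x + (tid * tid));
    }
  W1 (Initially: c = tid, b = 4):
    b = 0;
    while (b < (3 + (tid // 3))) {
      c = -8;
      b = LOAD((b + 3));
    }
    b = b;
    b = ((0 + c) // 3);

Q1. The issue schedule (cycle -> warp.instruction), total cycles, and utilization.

cycle 0: W0.I0
cycle 1: W0.I1
cycle 2: W1.I0
cycle 3: W1.I1
cycle 4: W1.I2
cycle 5: W1.I3
cycle 6: idle
cycle 7: idle
cycle 8: idle
cycle 9: W1.I4
cycle 10: W1.I5
cycle 11: W1.I6
cycle 12: idle
cycle 13: idle
cycle 14: idle
cycle 15: W1.I7
cycle 16: W1.I8
cycle 17: W1.I9

Answer: 18 cycles, utilization 2/3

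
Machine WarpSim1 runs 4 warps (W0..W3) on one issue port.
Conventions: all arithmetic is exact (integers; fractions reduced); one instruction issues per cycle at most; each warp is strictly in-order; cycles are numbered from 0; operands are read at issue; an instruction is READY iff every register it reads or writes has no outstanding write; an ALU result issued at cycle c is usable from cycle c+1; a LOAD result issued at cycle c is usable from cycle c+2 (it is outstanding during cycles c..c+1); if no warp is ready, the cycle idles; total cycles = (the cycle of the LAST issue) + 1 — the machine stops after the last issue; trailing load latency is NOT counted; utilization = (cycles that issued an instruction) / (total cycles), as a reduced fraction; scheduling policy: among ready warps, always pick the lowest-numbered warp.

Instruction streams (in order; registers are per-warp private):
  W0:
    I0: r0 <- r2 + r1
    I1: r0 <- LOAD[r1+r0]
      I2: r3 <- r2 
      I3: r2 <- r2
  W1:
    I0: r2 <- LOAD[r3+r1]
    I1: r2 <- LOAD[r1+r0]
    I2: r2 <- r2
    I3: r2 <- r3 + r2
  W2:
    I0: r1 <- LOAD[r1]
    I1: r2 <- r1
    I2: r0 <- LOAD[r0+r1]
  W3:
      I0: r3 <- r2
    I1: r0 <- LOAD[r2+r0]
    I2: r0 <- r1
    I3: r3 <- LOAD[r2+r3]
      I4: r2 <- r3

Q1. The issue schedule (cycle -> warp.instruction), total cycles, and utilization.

cycle 0: W0.I0
cycle 1: W0.I1
cycle 2: W0.I2
cycle 3: W0.I3
cycle 4: W1.I0
cycle 5: W2.I0
cycle 6: W1.I1
cycle 7: W2.I1
cycle 8: W1.I2
cycle 9: W1.I3
cycle 10: W2.I2
cycle 11: W3.I0
cycle 12: W3.I1
cycle 13: idle
cycle 14: W3.I2
cycle 15: W3.I3
cycle 16: idle
cycle 17: W3.I4

Answer: 18 cycles, utilization 8/9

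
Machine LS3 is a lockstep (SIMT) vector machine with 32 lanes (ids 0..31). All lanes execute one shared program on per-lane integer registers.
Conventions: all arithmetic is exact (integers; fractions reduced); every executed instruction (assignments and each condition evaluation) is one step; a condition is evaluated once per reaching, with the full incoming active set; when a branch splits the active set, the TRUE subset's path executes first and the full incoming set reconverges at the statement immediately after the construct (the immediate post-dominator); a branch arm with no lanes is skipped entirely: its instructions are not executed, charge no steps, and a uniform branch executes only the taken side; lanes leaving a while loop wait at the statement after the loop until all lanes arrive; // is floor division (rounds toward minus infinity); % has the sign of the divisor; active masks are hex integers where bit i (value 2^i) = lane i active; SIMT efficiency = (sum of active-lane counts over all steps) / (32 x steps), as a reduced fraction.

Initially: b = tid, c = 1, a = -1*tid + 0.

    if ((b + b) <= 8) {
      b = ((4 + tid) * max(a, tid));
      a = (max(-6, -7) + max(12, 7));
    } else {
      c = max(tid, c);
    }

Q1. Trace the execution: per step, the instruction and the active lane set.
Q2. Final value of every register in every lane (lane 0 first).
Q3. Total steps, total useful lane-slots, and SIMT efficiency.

step 0: eval ((b + b) <= 8)          0xffffffff
step 1: b <- ((4 + tid) * max(a, tid)) 0x0000001f
step 2: a <- (max(-6, -7) + max(12, 7)) 0x0000001f
step 3: c <- max(tid, c)             0xffffffe0

Answer: 4 steps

b: 0,5,12,21,32,5,6,7,8,9,10,11,12,13,14,15,16,17,18,19,20,21,22,23,24,25,26,27,28,29,30,31
c: 1,1,1,1,1,5,6,7,8,9,10,11,12,13,14,15,16,17,18,19,20,21,22,23,24,25,26,27,28,29,30,31
a: 6,6,6,6,6,-5,-6,-7,-8,-9,-10,-11,-12,-13,-14,-15,-16,-17,-18,-19,-20,-21,-22,-23,-24,-25,-26,-27,-28,-29,-30,-31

steps = 4; useful = 69; efficiency = 69/128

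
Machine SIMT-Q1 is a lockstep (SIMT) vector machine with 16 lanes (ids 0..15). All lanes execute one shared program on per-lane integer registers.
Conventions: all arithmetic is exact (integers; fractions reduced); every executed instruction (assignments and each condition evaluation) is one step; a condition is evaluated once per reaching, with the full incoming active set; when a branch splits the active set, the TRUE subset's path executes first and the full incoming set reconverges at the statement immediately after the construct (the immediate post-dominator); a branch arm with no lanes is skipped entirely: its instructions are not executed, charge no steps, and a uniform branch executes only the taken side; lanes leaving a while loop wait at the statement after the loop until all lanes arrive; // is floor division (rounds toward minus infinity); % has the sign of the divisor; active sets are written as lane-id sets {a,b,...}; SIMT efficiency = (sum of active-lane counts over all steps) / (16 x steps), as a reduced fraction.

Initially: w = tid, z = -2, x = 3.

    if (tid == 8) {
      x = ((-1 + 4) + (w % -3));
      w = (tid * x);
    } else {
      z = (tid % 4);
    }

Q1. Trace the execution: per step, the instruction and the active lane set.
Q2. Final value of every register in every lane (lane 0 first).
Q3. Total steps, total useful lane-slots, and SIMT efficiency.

step 0: eval (tid == 8)              {0,1,2,3,4,5,6,7,8,9,10,11,12,13,14,15}
step 1: x <- ((-1 + 4) + (w % -3))   {8}
step 2: w <- (tid * x)               {8}
step 3: z <- (tid % 4)               {0,1,2,3,4,5,6,7,9,10,11,12,13,14,15}

Answer: 4 steps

w: 0,1,2,3,4,5,6,7,16,9,10,11,12,13,14,15
z: 0,1,2,3,0,1,2,3,-2,1,2,3,0,1,2,3
x: 3,3,3,3,3,3,3,3,2,3,3,3,3,3,3,3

steps = 4; useful = 33; efficiency = 33/64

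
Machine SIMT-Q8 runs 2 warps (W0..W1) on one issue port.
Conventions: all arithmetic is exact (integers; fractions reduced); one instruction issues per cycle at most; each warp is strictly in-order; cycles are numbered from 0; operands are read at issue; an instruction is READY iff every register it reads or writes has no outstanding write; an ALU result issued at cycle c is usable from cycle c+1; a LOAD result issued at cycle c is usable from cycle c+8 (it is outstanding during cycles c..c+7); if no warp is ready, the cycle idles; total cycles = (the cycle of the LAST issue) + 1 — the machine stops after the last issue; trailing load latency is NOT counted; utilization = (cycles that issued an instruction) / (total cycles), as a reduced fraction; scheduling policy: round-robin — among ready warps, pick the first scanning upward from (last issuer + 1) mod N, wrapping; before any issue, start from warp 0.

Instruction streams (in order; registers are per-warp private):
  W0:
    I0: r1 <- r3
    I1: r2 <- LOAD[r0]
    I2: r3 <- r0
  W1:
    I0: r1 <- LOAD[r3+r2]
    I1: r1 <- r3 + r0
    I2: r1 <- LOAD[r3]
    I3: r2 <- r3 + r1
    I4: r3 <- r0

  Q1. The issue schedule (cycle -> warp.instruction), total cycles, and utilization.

cycle 0: W0.I0
cycle 1: W1.I0
cycle 2: W0.I1
cycle 3: W0.I2
cycle 4: idle
cycle 5: idle
cycle 6: idle
cycle 7: idle
cycle 8: idle
cycle 9: W1.I1
cycle 10: W1.I2
cycle 11: idle
cycle 12: idle
cycle 13: idle
cycle 14: idle
cycle 15: idle
cycle 16: idle
cycle 17: idle
cycle 18: W1.I3
cycle 19: W1.I4

Answer: 20 cycles, utilization 2/5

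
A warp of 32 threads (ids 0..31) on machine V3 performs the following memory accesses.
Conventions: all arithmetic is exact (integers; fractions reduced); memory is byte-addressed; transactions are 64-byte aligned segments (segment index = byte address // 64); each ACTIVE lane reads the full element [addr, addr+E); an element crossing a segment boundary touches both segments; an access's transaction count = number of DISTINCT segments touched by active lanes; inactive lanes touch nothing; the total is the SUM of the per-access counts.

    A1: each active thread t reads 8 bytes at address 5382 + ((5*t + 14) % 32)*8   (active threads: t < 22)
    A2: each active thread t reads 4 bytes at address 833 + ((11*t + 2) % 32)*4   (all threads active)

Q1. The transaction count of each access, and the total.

A1: 4 transactions
A2: 3 transactions

Answer: 4,3; total 7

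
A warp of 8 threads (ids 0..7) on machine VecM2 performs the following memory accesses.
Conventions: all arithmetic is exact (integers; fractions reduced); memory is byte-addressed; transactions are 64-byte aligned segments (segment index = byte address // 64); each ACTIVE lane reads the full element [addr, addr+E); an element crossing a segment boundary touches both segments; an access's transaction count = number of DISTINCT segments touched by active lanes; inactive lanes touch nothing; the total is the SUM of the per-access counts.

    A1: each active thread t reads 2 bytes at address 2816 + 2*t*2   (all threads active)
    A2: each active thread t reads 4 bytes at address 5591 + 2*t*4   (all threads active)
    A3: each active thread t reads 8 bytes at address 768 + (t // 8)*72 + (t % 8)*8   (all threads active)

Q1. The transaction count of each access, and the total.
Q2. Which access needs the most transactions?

A1: 1 transaction
A2: 2 transactions
A3: 1 transaction

Answer: 1,2,1; total 4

Answer: A2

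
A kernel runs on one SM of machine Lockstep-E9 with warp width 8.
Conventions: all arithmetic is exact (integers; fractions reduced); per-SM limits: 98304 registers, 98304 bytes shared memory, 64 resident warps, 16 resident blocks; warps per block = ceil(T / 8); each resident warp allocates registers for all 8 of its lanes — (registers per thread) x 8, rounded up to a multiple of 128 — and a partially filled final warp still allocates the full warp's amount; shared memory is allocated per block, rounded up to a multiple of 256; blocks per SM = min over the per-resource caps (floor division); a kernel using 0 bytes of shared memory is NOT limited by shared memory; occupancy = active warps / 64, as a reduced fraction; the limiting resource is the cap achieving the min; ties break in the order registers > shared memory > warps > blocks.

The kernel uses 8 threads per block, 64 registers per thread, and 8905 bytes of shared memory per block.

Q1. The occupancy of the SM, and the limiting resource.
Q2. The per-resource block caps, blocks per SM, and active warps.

Answer: occupancy 5/32, limited by shared memory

registers: 192 blocks
shared memory: 10 blocks
warps: 64 blocks
blocks: 16 blocks

Answer: 10 blocks, 10 active warps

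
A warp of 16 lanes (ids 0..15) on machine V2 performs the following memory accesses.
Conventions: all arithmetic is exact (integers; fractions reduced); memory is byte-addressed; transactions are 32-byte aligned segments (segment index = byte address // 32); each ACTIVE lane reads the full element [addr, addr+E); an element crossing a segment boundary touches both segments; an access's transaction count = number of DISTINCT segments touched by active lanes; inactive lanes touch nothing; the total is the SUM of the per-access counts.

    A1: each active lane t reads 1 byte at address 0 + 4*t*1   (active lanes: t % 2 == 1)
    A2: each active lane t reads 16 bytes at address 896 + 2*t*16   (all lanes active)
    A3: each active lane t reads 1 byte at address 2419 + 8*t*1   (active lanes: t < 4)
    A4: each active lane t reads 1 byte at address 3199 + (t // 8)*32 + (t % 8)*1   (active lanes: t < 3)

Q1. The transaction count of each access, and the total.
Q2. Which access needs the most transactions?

A1: 2 transactions
A2: 16 transactions
A3: 2 transactions
A4: 2 transactions

Answer: 2,16,2,2; total 22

Answer: A2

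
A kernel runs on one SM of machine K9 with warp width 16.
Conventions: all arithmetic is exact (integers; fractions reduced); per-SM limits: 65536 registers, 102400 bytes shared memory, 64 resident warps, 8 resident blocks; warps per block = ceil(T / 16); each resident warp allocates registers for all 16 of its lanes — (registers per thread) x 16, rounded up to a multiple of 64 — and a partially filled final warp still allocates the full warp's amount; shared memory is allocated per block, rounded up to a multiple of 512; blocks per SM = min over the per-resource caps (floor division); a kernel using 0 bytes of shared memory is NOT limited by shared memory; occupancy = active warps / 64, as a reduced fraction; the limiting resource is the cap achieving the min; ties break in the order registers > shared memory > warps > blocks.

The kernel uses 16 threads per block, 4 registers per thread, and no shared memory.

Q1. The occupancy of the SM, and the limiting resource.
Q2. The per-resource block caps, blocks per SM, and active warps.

Answer: occupancy 1/8, limited by blocks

registers: 1024 blocks
shared memory: no limit (kernel uses none)
warps: 64 blocks
blocks: 8 blocks

Answer: 8 blocks, 8 active warps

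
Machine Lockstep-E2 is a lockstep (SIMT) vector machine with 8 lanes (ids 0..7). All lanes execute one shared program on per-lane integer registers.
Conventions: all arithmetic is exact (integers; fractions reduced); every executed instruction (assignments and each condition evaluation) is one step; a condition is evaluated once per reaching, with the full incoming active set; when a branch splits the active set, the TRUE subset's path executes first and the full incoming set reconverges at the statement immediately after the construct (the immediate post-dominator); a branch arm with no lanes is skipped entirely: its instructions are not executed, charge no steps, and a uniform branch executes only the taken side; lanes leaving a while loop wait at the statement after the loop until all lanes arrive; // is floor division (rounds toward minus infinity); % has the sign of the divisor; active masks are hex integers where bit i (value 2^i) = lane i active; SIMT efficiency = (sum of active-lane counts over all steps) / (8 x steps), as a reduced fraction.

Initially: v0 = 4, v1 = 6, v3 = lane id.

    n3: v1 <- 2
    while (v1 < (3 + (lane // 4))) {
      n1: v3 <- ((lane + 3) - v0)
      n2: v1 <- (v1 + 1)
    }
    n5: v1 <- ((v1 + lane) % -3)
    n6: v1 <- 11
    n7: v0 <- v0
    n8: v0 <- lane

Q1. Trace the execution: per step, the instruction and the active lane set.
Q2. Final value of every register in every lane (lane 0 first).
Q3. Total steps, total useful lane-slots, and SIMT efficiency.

step 0: v1 <- 2                      0xff
step 1: eval (v1 < (3 + (lane // 4))) 0xff
step 2: v3 <- ((lane + 3) - v0)      0xff
step 3: v1 <- (v1 + 1)               0xff
step 4: eval (v1 < (3 + (lane // 4))) 0xff
step 5: v3 <- ((lane + 3) - v0)      0xf0
step 6: v1 <- (v1 + 1)               0xf0
step 7: eval (v1 < (3 + (lane // 4))) 0xf0
step 8: v1 <- ((v1 + lane) % -3)     0xff
step 9: v1 <- 11                     0xff
step 10: v0 <- v0                     0xff
step 11: v0 <- lane                   0xff

Answer: 12 steps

v0: 0,1,2,3,4,5,6,7
v1: 11,11,11,11,11,11,11,11
v3: -1,0,1,2,3,4,5,6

steps = 12; useful = 84; efficiency = 84/96 = 7/8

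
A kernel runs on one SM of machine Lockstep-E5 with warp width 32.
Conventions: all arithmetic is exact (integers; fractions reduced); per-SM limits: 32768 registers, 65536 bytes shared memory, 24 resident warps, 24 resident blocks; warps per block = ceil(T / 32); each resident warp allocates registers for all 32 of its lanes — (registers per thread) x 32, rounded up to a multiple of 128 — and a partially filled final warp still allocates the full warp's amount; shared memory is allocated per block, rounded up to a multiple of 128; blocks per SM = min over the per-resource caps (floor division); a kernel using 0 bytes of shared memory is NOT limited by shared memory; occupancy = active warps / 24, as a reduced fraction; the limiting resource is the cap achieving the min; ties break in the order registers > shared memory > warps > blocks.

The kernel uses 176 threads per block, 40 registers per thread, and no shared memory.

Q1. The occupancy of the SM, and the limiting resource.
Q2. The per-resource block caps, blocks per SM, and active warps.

Answer: occupancy 1, limited by registers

registers: 4 blocks
shared memory: no limit (kernel uses none)
warps: 4 blocks
blocks: 24 blocks

Answer: 4 blocks, 24 active warps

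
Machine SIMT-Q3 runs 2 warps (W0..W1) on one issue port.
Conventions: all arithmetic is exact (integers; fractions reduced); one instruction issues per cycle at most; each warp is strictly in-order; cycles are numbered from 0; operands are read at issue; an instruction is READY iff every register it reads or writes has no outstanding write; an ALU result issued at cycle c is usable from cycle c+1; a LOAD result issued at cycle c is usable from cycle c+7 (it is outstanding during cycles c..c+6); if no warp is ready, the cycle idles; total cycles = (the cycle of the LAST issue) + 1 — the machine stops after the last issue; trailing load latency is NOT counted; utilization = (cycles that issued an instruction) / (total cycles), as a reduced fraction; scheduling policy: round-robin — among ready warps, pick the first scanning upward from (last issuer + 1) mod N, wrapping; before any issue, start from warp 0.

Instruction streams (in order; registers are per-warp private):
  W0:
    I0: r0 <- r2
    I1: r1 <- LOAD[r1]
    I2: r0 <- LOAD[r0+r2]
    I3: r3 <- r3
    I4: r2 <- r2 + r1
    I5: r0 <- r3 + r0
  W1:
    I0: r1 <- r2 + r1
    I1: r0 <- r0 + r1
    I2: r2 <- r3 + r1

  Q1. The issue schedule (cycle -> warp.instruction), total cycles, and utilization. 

cycle 0: W0.I0
cycle 1: W1.I0
cycle 2: W0.I1
cycle 3: W1.I1
cycle 4: W0.I2
cycle 5: W1.I2
cycle 6: W0.I3
cycle 7: idle
cycle 8: idle
cycle 9: W0.I4
cycle 10: idle
cycle 11: W0.I5

Answer: 12 cycles, utilization 3/4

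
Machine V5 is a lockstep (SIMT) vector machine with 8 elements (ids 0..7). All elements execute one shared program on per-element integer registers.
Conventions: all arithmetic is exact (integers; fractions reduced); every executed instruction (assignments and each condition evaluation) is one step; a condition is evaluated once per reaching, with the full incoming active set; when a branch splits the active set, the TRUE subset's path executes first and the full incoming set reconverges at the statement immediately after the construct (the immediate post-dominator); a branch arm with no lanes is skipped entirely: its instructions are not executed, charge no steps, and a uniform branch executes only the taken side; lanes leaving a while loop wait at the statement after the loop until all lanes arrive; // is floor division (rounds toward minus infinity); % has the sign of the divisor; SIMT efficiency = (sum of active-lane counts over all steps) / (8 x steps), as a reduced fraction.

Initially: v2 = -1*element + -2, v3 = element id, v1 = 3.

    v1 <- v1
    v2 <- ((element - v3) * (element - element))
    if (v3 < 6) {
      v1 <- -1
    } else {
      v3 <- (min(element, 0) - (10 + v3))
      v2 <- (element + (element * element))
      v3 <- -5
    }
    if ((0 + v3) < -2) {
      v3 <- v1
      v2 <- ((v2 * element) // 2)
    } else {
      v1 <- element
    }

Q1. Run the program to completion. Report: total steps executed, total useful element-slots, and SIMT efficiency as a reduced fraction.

Answer: 11 steps, 54 useful, 27/44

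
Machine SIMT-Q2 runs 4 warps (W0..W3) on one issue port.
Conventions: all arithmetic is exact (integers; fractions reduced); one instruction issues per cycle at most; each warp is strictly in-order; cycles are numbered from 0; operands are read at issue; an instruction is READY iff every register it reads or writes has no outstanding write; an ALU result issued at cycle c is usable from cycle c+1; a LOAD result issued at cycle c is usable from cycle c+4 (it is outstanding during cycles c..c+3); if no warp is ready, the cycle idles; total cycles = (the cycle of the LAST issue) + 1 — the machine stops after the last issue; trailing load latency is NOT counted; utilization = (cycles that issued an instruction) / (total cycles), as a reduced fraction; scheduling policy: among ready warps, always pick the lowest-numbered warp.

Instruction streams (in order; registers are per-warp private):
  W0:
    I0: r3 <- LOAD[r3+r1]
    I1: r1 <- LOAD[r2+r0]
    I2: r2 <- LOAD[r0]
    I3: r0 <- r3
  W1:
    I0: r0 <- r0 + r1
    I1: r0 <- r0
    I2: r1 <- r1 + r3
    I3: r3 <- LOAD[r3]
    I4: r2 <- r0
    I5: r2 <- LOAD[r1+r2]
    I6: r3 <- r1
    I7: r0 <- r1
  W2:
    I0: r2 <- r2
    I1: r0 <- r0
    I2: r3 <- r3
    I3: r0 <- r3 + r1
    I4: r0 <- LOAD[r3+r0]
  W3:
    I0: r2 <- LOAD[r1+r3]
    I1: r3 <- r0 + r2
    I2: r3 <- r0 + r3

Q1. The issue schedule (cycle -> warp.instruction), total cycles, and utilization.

cycle 0: W0.I0
cycle 1: W0.I1
cycle 2: W0.I2
cycle 3: W1.I0
cycle 4: W0.I3
cycle 5: W1.I1
cycle 6: W1.I2
cycle 7: W1.I3
cycle 8: W1.I4
cycle 9: W1.I5
cycle 10: W2.I0
cycle 11: W1.I6
cycle 12: W1.I7
cycle 13: W2.I1
cycle 14: W2.I2
cycle 15: W2.I3
cycle 16: W2.I4
cycle 17: W3.I0
cycle 18: idle
cycle 19: idle
cycle 20: idle
cycle 21: W3.I1
cycle 22: W3.I2

Answer: 23 cycles, utilization 20/23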